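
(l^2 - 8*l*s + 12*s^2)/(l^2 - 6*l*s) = (l - 2*s)/l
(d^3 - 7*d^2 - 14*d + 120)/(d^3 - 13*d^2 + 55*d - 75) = (d^2 - 2*d - 24)/(d^2 - 8*d + 15)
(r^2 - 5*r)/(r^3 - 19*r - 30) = r/(r^2 + 5*r + 6)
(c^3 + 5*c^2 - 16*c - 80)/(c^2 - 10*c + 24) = (c^2 + 9*c + 20)/(c - 6)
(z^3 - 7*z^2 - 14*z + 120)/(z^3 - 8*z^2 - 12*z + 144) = (z - 5)/(z - 6)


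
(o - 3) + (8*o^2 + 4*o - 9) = 8*o^2 + 5*o - 12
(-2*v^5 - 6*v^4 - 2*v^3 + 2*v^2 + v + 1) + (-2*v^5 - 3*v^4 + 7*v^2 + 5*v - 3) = -4*v^5 - 9*v^4 - 2*v^3 + 9*v^2 + 6*v - 2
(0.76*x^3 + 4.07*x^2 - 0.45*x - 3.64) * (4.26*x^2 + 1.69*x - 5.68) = 3.2376*x^5 + 18.6226*x^4 + 0.644500000000001*x^3 - 39.3845*x^2 - 3.5956*x + 20.6752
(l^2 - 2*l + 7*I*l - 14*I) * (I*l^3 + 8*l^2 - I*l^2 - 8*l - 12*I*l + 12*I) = I*l^5 + l^4 - 3*I*l^4 - 3*l^3 + 46*I*l^3 + 86*l^2 - 132*I*l^2 - 252*l + 88*I*l + 168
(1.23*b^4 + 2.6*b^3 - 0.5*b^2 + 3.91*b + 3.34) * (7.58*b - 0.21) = 9.3234*b^5 + 19.4497*b^4 - 4.336*b^3 + 29.7428*b^2 + 24.4961*b - 0.7014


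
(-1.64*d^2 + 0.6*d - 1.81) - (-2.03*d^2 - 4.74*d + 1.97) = 0.39*d^2 + 5.34*d - 3.78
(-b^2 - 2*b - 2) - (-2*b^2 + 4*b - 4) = b^2 - 6*b + 2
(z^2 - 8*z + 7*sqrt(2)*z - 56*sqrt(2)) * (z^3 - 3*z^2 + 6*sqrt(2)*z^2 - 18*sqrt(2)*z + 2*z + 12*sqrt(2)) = z^5 - 11*z^4 + 13*sqrt(2)*z^4 - 143*sqrt(2)*z^3 + 110*z^3 - 940*z^2 + 338*sqrt(2)*z^2 - 208*sqrt(2)*z + 2184*z - 1344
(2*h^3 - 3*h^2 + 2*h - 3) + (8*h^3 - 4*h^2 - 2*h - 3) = 10*h^3 - 7*h^2 - 6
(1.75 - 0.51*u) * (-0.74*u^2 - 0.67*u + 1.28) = 0.3774*u^3 - 0.9533*u^2 - 1.8253*u + 2.24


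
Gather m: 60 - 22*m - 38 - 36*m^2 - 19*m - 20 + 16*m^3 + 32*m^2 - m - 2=16*m^3 - 4*m^2 - 42*m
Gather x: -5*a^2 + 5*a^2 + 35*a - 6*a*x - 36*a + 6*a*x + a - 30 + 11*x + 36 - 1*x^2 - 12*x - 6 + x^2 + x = 0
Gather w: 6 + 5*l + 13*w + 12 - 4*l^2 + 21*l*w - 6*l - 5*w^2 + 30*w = -4*l^2 - l - 5*w^2 + w*(21*l + 43) + 18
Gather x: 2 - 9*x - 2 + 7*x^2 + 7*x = 7*x^2 - 2*x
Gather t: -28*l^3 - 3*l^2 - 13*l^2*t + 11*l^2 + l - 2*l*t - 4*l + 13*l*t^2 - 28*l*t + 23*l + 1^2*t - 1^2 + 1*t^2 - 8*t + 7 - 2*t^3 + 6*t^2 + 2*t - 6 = -28*l^3 + 8*l^2 + 20*l - 2*t^3 + t^2*(13*l + 7) + t*(-13*l^2 - 30*l - 5)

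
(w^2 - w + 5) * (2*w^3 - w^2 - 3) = 2*w^5 - 3*w^4 + 11*w^3 - 8*w^2 + 3*w - 15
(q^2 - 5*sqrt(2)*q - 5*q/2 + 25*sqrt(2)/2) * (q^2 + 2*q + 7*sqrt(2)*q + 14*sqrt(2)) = q^4 - q^3/2 + 2*sqrt(2)*q^3 - 75*q^2 - sqrt(2)*q^2 - 10*sqrt(2)*q + 35*q + 350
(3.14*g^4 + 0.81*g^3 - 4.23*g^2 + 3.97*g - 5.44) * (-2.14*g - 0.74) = -6.7196*g^5 - 4.057*g^4 + 8.4528*g^3 - 5.3656*g^2 + 8.7038*g + 4.0256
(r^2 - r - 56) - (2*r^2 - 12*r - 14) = -r^2 + 11*r - 42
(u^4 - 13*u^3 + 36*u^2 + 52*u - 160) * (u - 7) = u^5 - 20*u^4 + 127*u^3 - 200*u^2 - 524*u + 1120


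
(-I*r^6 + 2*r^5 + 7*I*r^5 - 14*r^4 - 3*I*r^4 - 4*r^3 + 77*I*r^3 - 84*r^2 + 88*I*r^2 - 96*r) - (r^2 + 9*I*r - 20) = -I*r^6 + 2*r^5 + 7*I*r^5 - 14*r^4 - 3*I*r^4 - 4*r^3 + 77*I*r^3 - 85*r^2 + 88*I*r^2 - 96*r - 9*I*r + 20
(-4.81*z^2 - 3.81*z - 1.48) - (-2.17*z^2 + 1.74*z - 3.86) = -2.64*z^2 - 5.55*z + 2.38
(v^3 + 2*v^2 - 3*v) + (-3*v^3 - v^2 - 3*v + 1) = -2*v^3 + v^2 - 6*v + 1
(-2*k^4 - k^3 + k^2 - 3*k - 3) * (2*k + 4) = -4*k^5 - 10*k^4 - 2*k^3 - 2*k^2 - 18*k - 12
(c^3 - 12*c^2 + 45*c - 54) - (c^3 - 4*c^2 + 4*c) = -8*c^2 + 41*c - 54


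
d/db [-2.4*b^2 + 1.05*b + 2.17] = 1.05 - 4.8*b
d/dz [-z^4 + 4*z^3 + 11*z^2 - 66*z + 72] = -4*z^3 + 12*z^2 + 22*z - 66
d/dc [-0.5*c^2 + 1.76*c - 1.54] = 1.76 - 1.0*c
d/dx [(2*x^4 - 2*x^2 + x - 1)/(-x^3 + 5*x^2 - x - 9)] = ((3*x^2 - 10*x + 1)*(2*x^4 - 2*x^2 + x - 1) + (-8*x^3 + 4*x - 1)*(x^3 - 5*x^2 + x + 9))/(x^3 - 5*x^2 + x + 9)^2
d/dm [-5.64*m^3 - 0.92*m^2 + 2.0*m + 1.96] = -16.92*m^2 - 1.84*m + 2.0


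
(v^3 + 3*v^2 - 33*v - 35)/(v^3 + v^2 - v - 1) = (v^2 + 2*v - 35)/(v^2 - 1)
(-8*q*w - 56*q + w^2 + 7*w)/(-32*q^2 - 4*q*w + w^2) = (w + 7)/(4*q + w)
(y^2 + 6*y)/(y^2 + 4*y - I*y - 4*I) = y*(y + 6)/(y^2 + y*(4 - I) - 4*I)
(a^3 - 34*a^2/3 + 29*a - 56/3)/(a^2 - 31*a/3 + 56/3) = a - 1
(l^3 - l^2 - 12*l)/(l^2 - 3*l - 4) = l*(l + 3)/(l + 1)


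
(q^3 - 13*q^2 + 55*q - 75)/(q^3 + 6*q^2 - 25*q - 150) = (q^2 - 8*q + 15)/(q^2 + 11*q + 30)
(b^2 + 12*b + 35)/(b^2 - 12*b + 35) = (b^2 + 12*b + 35)/(b^2 - 12*b + 35)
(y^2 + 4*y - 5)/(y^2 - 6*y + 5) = (y + 5)/(y - 5)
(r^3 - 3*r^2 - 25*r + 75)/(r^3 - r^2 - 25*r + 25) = (r - 3)/(r - 1)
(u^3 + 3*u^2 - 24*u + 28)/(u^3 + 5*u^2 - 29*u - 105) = (u^2 - 4*u + 4)/(u^2 - 2*u - 15)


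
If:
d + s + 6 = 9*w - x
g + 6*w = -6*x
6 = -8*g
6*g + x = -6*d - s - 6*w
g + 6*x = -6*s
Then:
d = 7/160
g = -3/4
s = 329/480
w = 329/480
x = -269/480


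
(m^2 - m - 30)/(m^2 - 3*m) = (m^2 - m - 30)/(m*(m - 3))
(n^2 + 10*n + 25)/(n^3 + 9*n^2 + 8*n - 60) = (n + 5)/(n^2 + 4*n - 12)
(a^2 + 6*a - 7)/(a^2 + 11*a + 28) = (a - 1)/(a + 4)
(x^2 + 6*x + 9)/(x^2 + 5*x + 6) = (x + 3)/(x + 2)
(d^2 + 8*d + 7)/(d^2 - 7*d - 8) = (d + 7)/(d - 8)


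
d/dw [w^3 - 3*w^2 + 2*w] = 3*w^2 - 6*w + 2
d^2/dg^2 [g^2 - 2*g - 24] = 2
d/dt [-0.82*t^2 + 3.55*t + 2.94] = 3.55 - 1.64*t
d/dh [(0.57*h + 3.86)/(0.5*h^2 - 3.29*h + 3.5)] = (-0.285*h^2 - 3.86*h + 14.6944)/(0.25*h^4 - 3.29*h^3 + 14.3241*h^2 - 23.03*h + 12.25)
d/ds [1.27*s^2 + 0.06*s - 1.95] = 2.54*s + 0.06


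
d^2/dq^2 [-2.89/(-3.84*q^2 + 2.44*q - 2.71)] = (-85.229568*q^2 + 54.156288*q + 2.89*(7.68*q - 2.44)*(15.36*q - 4.88) - 60.148992)/(3.84*q^2 - 2.44*q + 2.71)^3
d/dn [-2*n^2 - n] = -4*n - 1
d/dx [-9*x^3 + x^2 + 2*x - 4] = -27*x^2 + 2*x + 2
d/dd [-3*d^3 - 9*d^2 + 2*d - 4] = -9*d^2 - 18*d + 2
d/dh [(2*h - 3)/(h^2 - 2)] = 2*(-h^2 + 3*h - 2)/(h^4 - 4*h^2 + 4)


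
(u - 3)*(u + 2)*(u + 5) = u^3 + 4*u^2 - 11*u - 30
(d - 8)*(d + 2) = d^2 - 6*d - 16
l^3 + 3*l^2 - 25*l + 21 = (l - 3)*(l - 1)*(l + 7)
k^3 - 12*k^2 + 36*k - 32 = (k - 8)*(k - 2)^2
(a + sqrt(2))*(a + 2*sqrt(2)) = a^2 + 3*sqrt(2)*a + 4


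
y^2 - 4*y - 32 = (y - 8)*(y + 4)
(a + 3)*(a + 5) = a^2 + 8*a + 15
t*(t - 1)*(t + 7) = t^3 + 6*t^2 - 7*t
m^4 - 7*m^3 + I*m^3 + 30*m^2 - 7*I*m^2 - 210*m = m*(m - 7)*(m - 5*I)*(m + 6*I)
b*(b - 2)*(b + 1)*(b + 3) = b^4 + 2*b^3 - 5*b^2 - 6*b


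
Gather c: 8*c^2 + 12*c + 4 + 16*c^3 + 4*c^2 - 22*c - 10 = 16*c^3 + 12*c^2 - 10*c - 6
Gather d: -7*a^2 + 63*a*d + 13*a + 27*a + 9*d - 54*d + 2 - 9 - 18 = -7*a^2 + 40*a + d*(63*a - 45) - 25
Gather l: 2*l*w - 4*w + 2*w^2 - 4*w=2*l*w + 2*w^2 - 8*w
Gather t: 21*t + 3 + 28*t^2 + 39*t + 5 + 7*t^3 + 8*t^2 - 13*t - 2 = 7*t^3 + 36*t^2 + 47*t + 6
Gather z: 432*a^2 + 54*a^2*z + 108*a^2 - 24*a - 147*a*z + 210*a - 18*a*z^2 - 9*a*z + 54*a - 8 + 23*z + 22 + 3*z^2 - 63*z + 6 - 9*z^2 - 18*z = 540*a^2 + 240*a + z^2*(-18*a - 6) + z*(54*a^2 - 156*a - 58) + 20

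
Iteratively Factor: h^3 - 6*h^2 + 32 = (h - 4)*(h^2 - 2*h - 8) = (h - 4)^2*(h + 2)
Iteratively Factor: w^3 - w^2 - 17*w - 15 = (w + 1)*(w^2 - 2*w - 15) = (w + 1)*(w + 3)*(w - 5)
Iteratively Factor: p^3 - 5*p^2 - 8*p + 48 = (p - 4)*(p^2 - p - 12) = (p - 4)^2*(p + 3)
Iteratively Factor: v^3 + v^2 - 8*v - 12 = (v + 2)*(v^2 - v - 6) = (v + 2)^2*(v - 3)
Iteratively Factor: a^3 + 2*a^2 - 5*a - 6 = (a + 1)*(a^2 + a - 6) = (a + 1)*(a + 3)*(a - 2)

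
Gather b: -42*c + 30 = 30 - 42*c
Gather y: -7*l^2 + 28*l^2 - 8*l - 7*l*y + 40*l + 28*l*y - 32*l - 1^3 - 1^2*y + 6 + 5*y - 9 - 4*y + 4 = 21*l^2 + 21*l*y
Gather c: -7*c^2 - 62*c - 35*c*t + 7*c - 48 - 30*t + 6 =-7*c^2 + c*(-35*t - 55) - 30*t - 42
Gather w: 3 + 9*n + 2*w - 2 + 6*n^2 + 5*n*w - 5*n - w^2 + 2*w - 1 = 6*n^2 + 4*n - w^2 + w*(5*n + 4)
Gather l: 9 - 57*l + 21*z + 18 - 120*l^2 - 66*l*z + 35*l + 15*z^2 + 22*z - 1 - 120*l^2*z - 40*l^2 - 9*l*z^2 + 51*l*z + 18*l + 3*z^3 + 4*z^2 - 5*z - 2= l^2*(-120*z - 160) + l*(-9*z^2 - 15*z - 4) + 3*z^3 + 19*z^2 + 38*z + 24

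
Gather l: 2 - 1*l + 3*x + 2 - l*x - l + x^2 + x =l*(-x - 2) + x^2 + 4*x + 4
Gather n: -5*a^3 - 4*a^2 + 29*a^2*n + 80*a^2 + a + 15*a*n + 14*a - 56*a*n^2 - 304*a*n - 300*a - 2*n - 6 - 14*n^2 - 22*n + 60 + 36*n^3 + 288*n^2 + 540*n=-5*a^3 + 76*a^2 - 285*a + 36*n^3 + n^2*(274 - 56*a) + n*(29*a^2 - 289*a + 516) + 54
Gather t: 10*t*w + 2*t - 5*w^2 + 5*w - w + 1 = t*(10*w + 2) - 5*w^2 + 4*w + 1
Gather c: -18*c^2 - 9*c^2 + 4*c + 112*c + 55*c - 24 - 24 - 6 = -27*c^2 + 171*c - 54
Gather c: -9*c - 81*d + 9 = -9*c - 81*d + 9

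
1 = 1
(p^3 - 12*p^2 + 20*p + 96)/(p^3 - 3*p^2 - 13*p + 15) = (p^3 - 12*p^2 + 20*p + 96)/(p^3 - 3*p^2 - 13*p + 15)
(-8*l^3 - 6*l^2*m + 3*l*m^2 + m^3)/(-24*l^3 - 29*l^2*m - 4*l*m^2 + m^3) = (8*l^2 - 2*l*m - m^2)/(24*l^2 + 5*l*m - m^2)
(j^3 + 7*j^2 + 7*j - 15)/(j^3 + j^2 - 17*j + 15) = (j + 3)/(j - 3)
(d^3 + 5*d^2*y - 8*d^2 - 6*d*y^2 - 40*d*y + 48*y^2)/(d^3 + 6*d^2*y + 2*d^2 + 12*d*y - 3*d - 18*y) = (d^2 - d*y - 8*d + 8*y)/(d^2 + 2*d - 3)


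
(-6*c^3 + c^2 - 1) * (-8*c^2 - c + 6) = 48*c^5 - 2*c^4 - 37*c^3 + 14*c^2 + c - 6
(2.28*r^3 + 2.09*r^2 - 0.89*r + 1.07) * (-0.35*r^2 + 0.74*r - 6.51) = -0.798*r^5 + 0.9557*r^4 - 12.9847*r^3 - 14.639*r^2 + 6.5857*r - 6.9657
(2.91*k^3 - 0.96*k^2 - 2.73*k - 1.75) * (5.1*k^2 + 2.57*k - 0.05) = 14.841*k^5 + 2.5827*k^4 - 16.5357*k^3 - 15.8931*k^2 - 4.361*k + 0.0875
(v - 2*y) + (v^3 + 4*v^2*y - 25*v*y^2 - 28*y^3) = v^3 + 4*v^2*y - 25*v*y^2 + v - 28*y^3 - 2*y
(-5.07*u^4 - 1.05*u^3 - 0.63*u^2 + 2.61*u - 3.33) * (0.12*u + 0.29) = -0.6084*u^5 - 1.5963*u^4 - 0.3801*u^3 + 0.1305*u^2 + 0.3573*u - 0.9657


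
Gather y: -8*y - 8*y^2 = -8*y^2 - 8*y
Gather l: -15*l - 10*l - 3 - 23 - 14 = -25*l - 40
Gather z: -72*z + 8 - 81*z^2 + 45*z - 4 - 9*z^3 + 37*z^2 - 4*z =-9*z^3 - 44*z^2 - 31*z + 4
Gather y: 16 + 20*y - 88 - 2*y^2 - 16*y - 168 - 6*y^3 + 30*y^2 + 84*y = -6*y^3 + 28*y^2 + 88*y - 240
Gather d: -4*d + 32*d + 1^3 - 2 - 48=28*d - 49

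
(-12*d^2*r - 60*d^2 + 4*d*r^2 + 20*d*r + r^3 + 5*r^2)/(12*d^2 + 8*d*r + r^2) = (-2*d*r - 10*d + r^2 + 5*r)/(2*d + r)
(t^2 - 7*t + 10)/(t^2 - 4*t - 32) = (-t^2 + 7*t - 10)/(-t^2 + 4*t + 32)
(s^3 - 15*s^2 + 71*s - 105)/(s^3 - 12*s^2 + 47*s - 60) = (s - 7)/(s - 4)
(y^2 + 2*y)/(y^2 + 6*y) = (y + 2)/(y + 6)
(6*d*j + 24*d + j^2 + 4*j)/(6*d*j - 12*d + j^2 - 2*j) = (j + 4)/(j - 2)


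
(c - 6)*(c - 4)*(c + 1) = c^3 - 9*c^2 + 14*c + 24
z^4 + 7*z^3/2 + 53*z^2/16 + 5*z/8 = z*(z + 1/4)*(z + 5/4)*(z + 2)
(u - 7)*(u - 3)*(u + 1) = u^3 - 9*u^2 + 11*u + 21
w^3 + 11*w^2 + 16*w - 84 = (w - 2)*(w + 6)*(w + 7)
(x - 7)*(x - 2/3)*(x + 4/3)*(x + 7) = x^4 + 2*x^3/3 - 449*x^2/9 - 98*x/3 + 392/9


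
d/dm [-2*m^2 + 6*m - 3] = 6 - 4*m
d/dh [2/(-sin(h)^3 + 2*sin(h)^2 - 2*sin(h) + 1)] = 2*(3*sin(h)^2 - 4*sin(h) + 2)*cos(h)/((sin(h) - 1)^2*(sin(h)^2 - sin(h) + 1)^2)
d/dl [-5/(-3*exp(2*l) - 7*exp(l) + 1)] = (-30*exp(l) - 35)*exp(l)/(3*exp(2*l) + 7*exp(l) - 1)^2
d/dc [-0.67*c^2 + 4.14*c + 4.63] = 4.14 - 1.34*c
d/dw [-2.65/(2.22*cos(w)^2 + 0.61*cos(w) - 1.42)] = -(11.766*cos(w) + 1.6165)*sin(w)/(2.22*cos(w)^2 + 0.61*cos(w) - 1.42)^2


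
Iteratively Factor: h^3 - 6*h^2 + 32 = (h - 4)*(h^2 - 2*h - 8) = (h - 4)*(h + 2)*(h - 4)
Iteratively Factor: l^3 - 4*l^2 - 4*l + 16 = (l - 2)*(l^2 - 2*l - 8) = (l - 2)*(l + 2)*(l - 4)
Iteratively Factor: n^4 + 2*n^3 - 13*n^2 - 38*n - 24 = (n + 1)*(n^3 + n^2 - 14*n - 24) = (n + 1)*(n + 2)*(n^2 - n - 12) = (n - 4)*(n + 1)*(n + 2)*(n + 3)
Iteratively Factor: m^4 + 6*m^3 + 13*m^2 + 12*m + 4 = (m + 2)*(m^3 + 4*m^2 + 5*m + 2) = (m + 1)*(m + 2)*(m^2 + 3*m + 2) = (m + 1)^2*(m + 2)*(m + 2)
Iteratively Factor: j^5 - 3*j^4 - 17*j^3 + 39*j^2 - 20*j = (j + 4)*(j^4 - 7*j^3 + 11*j^2 - 5*j) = (j - 1)*(j + 4)*(j^3 - 6*j^2 + 5*j) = (j - 1)^2*(j + 4)*(j^2 - 5*j) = (j - 5)*(j - 1)^2*(j + 4)*(j)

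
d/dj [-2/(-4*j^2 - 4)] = -j/(j^2 + 1)^2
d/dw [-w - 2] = -1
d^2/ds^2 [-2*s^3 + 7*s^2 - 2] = 14 - 12*s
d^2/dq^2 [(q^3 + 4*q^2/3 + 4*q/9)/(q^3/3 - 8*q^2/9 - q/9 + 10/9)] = 2*(324*q^6 + 189*q^5 - 1800*q^4 - 1619*q^3 + 1890*q^2 + 3660*q + 1240)/(27*q^9 - 216*q^8 + 549*q^7 - 98*q^6 - 1623*q^5 + 1716*q^4 + 1379*q^3 - 2370*q^2 - 300*q + 1000)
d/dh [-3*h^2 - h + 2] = -6*h - 1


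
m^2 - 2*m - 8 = (m - 4)*(m + 2)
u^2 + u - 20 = (u - 4)*(u + 5)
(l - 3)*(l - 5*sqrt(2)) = l^2 - 5*sqrt(2)*l - 3*l + 15*sqrt(2)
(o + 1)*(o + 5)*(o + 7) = o^3 + 13*o^2 + 47*o + 35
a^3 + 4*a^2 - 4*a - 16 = (a - 2)*(a + 2)*(a + 4)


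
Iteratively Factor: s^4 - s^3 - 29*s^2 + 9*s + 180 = (s - 3)*(s^3 + 2*s^2 - 23*s - 60) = (s - 5)*(s - 3)*(s^2 + 7*s + 12) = (s - 5)*(s - 3)*(s + 4)*(s + 3)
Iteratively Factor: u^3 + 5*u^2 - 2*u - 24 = (u + 4)*(u^2 + u - 6) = (u - 2)*(u + 4)*(u + 3)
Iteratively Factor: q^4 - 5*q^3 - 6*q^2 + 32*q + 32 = (q + 1)*(q^3 - 6*q^2 + 32) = (q - 4)*(q + 1)*(q^2 - 2*q - 8) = (q - 4)*(q + 1)*(q + 2)*(q - 4)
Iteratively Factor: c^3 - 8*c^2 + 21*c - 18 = (c - 2)*(c^2 - 6*c + 9) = (c - 3)*(c - 2)*(c - 3)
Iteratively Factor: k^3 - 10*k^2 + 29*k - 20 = (k - 4)*(k^2 - 6*k + 5) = (k - 4)*(k - 1)*(k - 5)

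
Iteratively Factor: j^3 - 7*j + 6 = (j - 1)*(j^2 + j - 6) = (j - 2)*(j - 1)*(j + 3)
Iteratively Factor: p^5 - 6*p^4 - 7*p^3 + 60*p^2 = (p + 3)*(p^4 - 9*p^3 + 20*p^2) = (p - 4)*(p + 3)*(p^3 - 5*p^2) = p*(p - 4)*(p + 3)*(p^2 - 5*p) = p^2*(p - 4)*(p + 3)*(p - 5)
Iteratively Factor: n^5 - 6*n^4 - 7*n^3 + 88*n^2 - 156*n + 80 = (n - 2)*(n^4 - 4*n^3 - 15*n^2 + 58*n - 40) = (n - 2)^2*(n^3 - 2*n^2 - 19*n + 20) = (n - 5)*(n - 2)^2*(n^2 + 3*n - 4) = (n - 5)*(n - 2)^2*(n + 4)*(n - 1)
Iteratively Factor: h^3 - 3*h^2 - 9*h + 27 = (h - 3)*(h^2 - 9) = (h - 3)^2*(h + 3)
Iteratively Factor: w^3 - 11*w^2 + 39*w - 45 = (w - 3)*(w^2 - 8*w + 15) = (w - 5)*(w - 3)*(w - 3)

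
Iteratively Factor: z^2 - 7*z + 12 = (z - 3)*(z - 4)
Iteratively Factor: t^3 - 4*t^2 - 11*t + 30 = (t + 3)*(t^2 - 7*t + 10) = (t - 2)*(t + 3)*(t - 5)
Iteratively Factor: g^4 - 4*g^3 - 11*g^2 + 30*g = (g - 2)*(g^3 - 2*g^2 - 15*g) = g*(g - 2)*(g^2 - 2*g - 15) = g*(g - 2)*(g + 3)*(g - 5)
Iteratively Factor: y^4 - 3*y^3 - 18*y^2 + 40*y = (y - 2)*(y^3 - y^2 - 20*y) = y*(y - 2)*(y^2 - y - 20) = y*(y - 2)*(y + 4)*(y - 5)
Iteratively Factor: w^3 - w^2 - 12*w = (w - 4)*(w^2 + 3*w) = w*(w - 4)*(w + 3)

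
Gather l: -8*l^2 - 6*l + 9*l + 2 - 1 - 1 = -8*l^2 + 3*l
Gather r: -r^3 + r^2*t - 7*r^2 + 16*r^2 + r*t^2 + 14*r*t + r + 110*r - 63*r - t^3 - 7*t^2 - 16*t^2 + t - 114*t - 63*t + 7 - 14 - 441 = -r^3 + r^2*(t + 9) + r*(t^2 + 14*t + 48) - t^3 - 23*t^2 - 176*t - 448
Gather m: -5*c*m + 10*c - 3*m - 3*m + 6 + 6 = 10*c + m*(-5*c - 6) + 12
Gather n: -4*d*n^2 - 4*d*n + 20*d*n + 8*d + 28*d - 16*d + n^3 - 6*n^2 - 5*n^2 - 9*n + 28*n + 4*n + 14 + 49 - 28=20*d + n^3 + n^2*(-4*d - 11) + n*(16*d + 23) + 35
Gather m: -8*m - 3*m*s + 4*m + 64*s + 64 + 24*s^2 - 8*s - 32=m*(-3*s - 4) + 24*s^2 + 56*s + 32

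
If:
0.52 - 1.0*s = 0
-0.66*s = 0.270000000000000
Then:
No Solution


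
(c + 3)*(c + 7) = c^2 + 10*c + 21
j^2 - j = j*(j - 1)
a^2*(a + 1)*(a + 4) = a^4 + 5*a^3 + 4*a^2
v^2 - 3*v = v*(v - 3)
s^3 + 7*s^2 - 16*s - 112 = (s - 4)*(s + 4)*(s + 7)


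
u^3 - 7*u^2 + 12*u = u*(u - 4)*(u - 3)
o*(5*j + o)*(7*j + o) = 35*j^2*o + 12*j*o^2 + o^3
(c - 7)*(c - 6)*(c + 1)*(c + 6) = c^4 - 6*c^3 - 43*c^2 + 216*c + 252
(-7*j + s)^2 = 49*j^2 - 14*j*s + s^2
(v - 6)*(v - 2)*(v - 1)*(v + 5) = v^4 - 4*v^3 - 25*v^2 + 88*v - 60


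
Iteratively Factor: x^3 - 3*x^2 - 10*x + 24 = (x - 4)*(x^2 + x - 6) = (x - 4)*(x - 2)*(x + 3)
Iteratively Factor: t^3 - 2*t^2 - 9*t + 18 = (t - 2)*(t^2 - 9) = (t - 2)*(t + 3)*(t - 3)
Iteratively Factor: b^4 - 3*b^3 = (b)*(b^3 - 3*b^2) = b^2*(b^2 - 3*b) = b^3*(b - 3)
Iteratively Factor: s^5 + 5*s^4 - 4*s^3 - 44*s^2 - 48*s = (s + 2)*(s^4 + 3*s^3 - 10*s^2 - 24*s) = (s - 3)*(s + 2)*(s^3 + 6*s^2 + 8*s) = (s - 3)*(s + 2)^2*(s^2 + 4*s) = (s - 3)*(s + 2)^2*(s + 4)*(s)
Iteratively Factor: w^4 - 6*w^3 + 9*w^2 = (w)*(w^3 - 6*w^2 + 9*w) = w*(w - 3)*(w^2 - 3*w) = w^2*(w - 3)*(w - 3)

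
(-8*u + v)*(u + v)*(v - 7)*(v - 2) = -8*u^2*v^2 + 72*u^2*v - 112*u^2 - 7*u*v^3 + 63*u*v^2 - 98*u*v + v^4 - 9*v^3 + 14*v^2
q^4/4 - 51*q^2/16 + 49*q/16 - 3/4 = (q/4 + 1)*(q - 3)*(q - 1/2)^2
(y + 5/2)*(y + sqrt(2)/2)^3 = y^4 + 3*sqrt(2)*y^3/2 + 5*y^3/2 + 3*y^2/2 + 15*sqrt(2)*y^2/4 + sqrt(2)*y/4 + 15*y/4 + 5*sqrt(2)/8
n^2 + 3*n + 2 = (n + 1)*(n + 2)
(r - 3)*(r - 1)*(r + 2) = r^3 - 2*r^2 - 5*r + 6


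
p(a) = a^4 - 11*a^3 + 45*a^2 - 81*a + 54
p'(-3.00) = -756.00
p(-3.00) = 1080.00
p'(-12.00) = -12825.00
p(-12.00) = 47250.00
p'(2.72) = 0.15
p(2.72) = -0.02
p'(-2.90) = -717.09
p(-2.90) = 1006.36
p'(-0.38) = -120.18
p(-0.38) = 91.90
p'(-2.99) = -752.05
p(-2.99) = 1072.46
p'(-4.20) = -1337.47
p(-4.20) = 2314.14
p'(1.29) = -11.23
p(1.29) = 3.55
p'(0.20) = -64.29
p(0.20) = 39.51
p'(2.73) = 0.14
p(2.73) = -0.01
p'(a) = 4*a^3 - 33*a^2 + 90*a - 81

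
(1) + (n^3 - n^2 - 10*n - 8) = n^3 - n^2 - 10*n - 7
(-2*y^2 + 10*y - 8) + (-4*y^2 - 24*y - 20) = -6*y^2 - 14*y - 28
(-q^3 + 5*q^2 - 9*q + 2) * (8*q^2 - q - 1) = -8*q^5 + 41*q^4 - 76*q^3 + 20*q^2 + 7*q - 2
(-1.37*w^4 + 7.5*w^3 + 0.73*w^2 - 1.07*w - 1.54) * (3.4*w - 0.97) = -4.658*w^5 + 26.8289*w^4 - 4.793*w^3 - 4.3461*w^2 - 4.1981*w + 1.4938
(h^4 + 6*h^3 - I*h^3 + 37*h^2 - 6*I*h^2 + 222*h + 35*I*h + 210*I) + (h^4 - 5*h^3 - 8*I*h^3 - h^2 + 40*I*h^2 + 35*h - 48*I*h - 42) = 2*h^4 + h^3 - 9*I*h^3 + 36*h^2 + 34*I*h^2 + 257*h - 13*I*h - 42 + 210*I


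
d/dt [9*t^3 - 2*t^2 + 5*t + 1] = 27*t^2 - 4*t + 5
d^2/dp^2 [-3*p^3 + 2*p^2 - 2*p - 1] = 4 - 18*p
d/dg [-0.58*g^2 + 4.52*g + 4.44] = 4.52 - 1.16*g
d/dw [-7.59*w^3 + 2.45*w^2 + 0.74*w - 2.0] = -22.77*w^2 + 4.9*w + 0.74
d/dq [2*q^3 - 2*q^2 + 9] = 2*q*(3*q - 2)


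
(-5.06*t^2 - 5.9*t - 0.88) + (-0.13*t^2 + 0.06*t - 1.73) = -5.19*t^2 - 5.84*t - 2.61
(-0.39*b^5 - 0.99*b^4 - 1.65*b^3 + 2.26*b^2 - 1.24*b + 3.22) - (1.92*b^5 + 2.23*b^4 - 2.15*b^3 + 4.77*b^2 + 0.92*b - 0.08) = -2.31*b^5 - 3.22*b^4 + 0.5*b^3 - 2.51*b^2 - 2.16*b + 3.3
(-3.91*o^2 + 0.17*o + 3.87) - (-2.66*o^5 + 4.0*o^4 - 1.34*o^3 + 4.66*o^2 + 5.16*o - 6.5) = 2.66*o^5 - 4.0*o^4 + 1.34*o^3 - 8.57*o^2 - 4.99*o + 10.37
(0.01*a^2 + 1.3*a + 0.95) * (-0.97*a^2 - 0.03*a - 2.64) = -0.0097*a^4 - 1.2613*a^3 - 0.9869*a^2 - 3.4605*a - 2.508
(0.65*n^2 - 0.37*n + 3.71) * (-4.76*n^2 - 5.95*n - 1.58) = -3.094*n^4 - 2.1063*n^3 - 16.4851*n^2 - 21.4899*n - 5.8618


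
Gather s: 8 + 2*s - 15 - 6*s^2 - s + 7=-6*s^2 + s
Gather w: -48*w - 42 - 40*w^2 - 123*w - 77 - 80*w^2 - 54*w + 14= -120*w^2 - 225*w - 105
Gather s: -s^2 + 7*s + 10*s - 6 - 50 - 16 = -s^2 + 17*s - 72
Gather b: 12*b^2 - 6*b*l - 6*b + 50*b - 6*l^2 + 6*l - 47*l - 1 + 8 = 12*b^2 + b*(44 - 6*l) - 6*l^2 - 41*l + 7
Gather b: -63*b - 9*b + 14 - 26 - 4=-72*b - 16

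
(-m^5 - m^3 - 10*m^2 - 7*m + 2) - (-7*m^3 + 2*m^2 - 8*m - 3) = -m^5 + 6*m^3 - 12*m^2 + m + 5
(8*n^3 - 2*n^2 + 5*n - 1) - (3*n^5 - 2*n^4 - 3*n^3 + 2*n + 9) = -3*n^5 + 2*n^4 + 11*n^3 - 2*n^2 + 3*n - 10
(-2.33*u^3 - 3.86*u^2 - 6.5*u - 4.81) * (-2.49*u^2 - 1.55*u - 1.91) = 5.8017*u^5 + 13.2229*u^4 + 26.6183*u^3 + 29.4245*u^2 + 19.8705*u + 9.1871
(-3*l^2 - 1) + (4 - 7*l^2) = 3 - 10*l^2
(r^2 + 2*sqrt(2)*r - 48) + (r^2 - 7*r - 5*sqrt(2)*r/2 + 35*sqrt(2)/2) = 2*r^2 - 7*r - sqrt(2)*r/2 - 48 + 35*sqrt(2)/2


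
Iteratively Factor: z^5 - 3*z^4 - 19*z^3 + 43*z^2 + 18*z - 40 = (z - 1)*(z^4 - 2*z^3 - 21*z^2 + 22*z + 40) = (z - 1)*(z + 1)*(z^3 - 3*z^2 - 18*z + 40) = (z - 1)*(z + 1)*(z + 4)*(z^2 - 7*z + 10) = (z - 5)*(z - 1)*(z + 1)*(z + 4)*(z - 2)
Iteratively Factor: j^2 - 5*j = (j)*(j - 5)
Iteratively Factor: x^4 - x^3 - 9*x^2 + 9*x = (x)*(x^3 - x^2 - 9*x + 9) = x*(x - 1)*(x^2 - 9) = x*(x - 1)*(x + 3)*(x - 3)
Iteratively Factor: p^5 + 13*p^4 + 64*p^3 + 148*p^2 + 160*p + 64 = (p + 4)*(p^4 + 9*p^3 + 28*p^2 + 36*p + 16) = (p + 2)*(p + 4)*(p^3 + 7*p^2 + 14*p + 8) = (p + 1)*(p + 2)*(p + 4)*(p^2 + 6*p + 8) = (p + 1)*(p + 2)^2*(p + 4)*(p + 4)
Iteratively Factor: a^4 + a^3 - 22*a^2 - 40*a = (a + 4)*(a^3 - 3*a^2 - 10*a) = (a - 5)*(a + 4)*(a^2 + 2*a) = a*(a - 5)*(a + 4)*(a + 2)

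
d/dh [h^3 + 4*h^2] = h*(3*h + 8)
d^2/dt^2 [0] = 0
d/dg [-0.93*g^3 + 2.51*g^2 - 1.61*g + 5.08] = -2.79*g^2 + 5.02*g - 1.61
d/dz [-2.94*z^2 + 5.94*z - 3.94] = 5.94 - 5.88*z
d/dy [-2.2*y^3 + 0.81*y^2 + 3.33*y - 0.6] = -6.6*y^2 + 1.62*y + 3.33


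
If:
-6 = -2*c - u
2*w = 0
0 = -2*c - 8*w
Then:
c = 0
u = 6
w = 0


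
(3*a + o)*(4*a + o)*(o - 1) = 12*a^2*o - 12*a^2 + 7*a*o^2 - 7*a*o + o^3 - o^2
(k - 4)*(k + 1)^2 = k^3 - 2*k^2 - 7*k - 4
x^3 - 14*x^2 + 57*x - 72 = (x - 8)*(x - 3)^2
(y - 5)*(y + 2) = y^2 - 3*y - 10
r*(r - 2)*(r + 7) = r^3 + 5*r^2 - 14*r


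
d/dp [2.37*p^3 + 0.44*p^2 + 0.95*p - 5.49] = 7.11*p^2 + 0.88*p + 0.95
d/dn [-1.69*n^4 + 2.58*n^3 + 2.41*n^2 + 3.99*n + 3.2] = -6.76*n^3 + 7.74*n^2 + 4.82*n + 3.99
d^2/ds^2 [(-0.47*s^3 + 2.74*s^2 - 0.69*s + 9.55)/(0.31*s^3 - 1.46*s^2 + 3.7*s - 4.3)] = (1.11022302462516e-16*s^7 + 0.101184000000002*s^6 + 2.836686*s^5 - 13.487976*s^4 + 3.25353200000006*s^3 + 118.48242*s^2 - 259.30458*s + 220.9386)/(0.029791*s^9 - 0.420918*s^8 + 3.049098*s^7 - 14.399546*s^6 + 48.06954*s^5 - 117.05244*s^4 + 207.2203*s^3 - 257.5872*s^2 + 205.239*s - 79.507)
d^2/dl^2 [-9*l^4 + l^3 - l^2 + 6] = -108*l^2 + 6*l - 2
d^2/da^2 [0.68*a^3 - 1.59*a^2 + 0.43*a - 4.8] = 4.08*a - 3.18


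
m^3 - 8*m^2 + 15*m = m*(m - 5)*(m - 3)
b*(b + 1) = b^2 + b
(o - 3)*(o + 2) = o^2 - o - 6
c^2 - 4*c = c*(c - 4)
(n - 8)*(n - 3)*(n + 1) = n^3 - 10*n^2 + 13*n + 24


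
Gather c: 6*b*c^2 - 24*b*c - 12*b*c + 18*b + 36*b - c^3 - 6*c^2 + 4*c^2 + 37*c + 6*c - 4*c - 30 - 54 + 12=54*b - c^3 + c^2*(6*b - 2) + c*(39 - 36*b) - 72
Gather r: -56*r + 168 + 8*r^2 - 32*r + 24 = 8*r^2 - 88*r + 192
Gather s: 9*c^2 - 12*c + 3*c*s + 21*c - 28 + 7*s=9*c^2 + 9*c + s*(3*c + 7) - 28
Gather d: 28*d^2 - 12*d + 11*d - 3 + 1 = 28*d^2 - d - 2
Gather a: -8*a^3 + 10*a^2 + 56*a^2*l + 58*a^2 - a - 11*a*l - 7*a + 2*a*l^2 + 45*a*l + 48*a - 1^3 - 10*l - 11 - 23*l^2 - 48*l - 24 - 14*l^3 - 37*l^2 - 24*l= -8*a^3 + a^2*(56*l + 68) + a*(2*l^2 + 34*l + 40) - 14*l^3 - 60*l^2 - 82*l - 36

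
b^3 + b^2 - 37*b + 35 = (b - 5)*(b - 1)*(b + 7)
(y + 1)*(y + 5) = y^2 + 6*y + 5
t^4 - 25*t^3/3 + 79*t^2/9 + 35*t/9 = t*(t - 7)*(t - 5/3)*(t + 1/3)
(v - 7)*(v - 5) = v^2 - 12*v + 35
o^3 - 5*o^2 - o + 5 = (o - 5)*(o - 1)*(o + 1)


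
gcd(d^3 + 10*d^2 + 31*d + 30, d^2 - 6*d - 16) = d + 2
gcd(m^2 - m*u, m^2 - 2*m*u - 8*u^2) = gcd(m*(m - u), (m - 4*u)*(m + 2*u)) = 1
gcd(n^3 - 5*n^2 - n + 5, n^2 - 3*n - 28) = 1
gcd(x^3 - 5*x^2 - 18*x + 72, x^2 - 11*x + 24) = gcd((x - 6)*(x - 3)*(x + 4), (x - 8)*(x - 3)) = x - 3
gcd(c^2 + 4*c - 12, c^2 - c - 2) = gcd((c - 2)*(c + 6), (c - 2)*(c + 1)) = c - 2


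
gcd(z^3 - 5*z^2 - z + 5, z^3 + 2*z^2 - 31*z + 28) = z - 1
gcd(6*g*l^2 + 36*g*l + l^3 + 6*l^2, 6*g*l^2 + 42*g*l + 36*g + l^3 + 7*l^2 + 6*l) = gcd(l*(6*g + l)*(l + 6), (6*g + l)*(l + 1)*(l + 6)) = 6*g*l + 36*g + l^2 + 6*l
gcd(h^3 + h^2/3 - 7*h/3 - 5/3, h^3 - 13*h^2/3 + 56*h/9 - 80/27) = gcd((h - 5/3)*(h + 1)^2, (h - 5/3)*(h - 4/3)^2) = h - 5/3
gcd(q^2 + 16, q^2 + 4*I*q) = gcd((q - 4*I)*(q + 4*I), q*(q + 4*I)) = q + 4*I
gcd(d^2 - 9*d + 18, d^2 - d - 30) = d - 6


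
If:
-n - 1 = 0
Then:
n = -1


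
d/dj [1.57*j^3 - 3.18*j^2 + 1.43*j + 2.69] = 4.71*j^2 - 6.36*j + 1.43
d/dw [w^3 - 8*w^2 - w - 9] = 3*w^2 - 16*w - 1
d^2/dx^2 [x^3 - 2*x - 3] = 6*x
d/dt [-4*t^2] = -8*t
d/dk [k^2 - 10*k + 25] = 2*k - 10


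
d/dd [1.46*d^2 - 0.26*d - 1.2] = 2.92*d - 0.26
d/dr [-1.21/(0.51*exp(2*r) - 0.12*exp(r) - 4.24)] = (1.2342*exp(r) - 0.1452)*exp(r)/(-0.51*exp(2*r) + 0.12*exp(r) + 4.24)^2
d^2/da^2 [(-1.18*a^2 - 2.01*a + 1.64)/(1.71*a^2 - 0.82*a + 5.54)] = (-15.064074*a^3 + 95.844816*a^2 + 100.451556*a - 119.561512)/(5.000211*a^6 - 7.193286*a^5 + 52.047954*a^4 - 47.160496*a^3 + 168.623196*a^2 - 75.501336*a + 170.031464)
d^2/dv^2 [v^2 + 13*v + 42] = 2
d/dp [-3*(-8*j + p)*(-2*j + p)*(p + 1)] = -48*j^2 + 60*j*p + 30*j - 9*p^2 - 6*p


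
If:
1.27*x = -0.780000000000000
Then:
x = -0.61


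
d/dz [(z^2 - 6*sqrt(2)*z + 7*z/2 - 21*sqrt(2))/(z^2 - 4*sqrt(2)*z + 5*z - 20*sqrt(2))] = (3*z^2 + 4*sqrt(2)*z^2 + 4*sqrt(2)*z + 70*sqrt(2) + 144)/(2*(z^4 - 8*sqrt(2)*z^3 + 10*z^3 - 80*sqrt(2)*z^2 + 57*z^2 - 200*sqrt(2)*z + 320*z + 800))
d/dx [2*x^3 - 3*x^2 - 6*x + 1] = 6*x^2 - 6*x - 6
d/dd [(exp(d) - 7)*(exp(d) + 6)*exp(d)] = (3*exp(2*d) - 2*exp(d) - 42)*exp(d)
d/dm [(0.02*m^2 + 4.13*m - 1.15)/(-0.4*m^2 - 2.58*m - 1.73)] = (1.6004*m^2 - 0.9892*m - 10.1119)/(0.16*m^4 + 2.064*m^3 + 8.0404*m^2 + 8.9268*m + 2.9929)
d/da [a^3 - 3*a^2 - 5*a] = 3*a^2 - 6*a - 5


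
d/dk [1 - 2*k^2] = -4*k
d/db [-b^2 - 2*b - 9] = -2*b - 2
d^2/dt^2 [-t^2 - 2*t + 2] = -2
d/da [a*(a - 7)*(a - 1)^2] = 4*a^3 - 27*a^2 + 30*a - 7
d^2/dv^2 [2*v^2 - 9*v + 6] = 4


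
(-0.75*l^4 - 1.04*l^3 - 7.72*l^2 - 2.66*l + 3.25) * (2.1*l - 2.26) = -1.575*l^5 - 0.489*l^4 - 13.8616*l^3 + 11.8612*l^2 + 12.8366*l - 7.345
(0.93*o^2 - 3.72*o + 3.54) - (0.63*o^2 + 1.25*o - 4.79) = 0.3*o^2 - 4.97*o + 8.33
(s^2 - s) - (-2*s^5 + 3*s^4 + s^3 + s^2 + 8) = 2*s^5 - 3*s^4 - s^3 - s - 8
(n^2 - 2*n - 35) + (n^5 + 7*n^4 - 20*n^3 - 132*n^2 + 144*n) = n^5 + 7*n^4 - 20*n^3 - 131*n^2 + 142*n - 35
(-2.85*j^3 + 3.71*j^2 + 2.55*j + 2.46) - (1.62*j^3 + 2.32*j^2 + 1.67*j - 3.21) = -4.47*j^3 + 1.39*j^2 + 0.88*j + 5.67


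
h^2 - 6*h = h*(h - 6)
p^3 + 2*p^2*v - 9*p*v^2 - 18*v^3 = (p - 3*v)*(p + 2*v)*(p + 3*v)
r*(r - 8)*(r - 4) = r^3 - 12*r^2 + 32*r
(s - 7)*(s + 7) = s^2 - 49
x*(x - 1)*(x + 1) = x^3 - x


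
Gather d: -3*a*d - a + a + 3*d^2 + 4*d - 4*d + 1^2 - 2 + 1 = -3*a*d + 3*d^2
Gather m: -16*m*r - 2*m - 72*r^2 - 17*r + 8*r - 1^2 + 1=m*(-16*r - 2) - 72*r^2 - 9*r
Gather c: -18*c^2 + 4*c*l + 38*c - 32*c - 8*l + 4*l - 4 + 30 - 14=-18*c^2 + c*(4*l + 6) - 4*l + 12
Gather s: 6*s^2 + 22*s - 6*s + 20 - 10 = 6*s^2 + 16*s + 10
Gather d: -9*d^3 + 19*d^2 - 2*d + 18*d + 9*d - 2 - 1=-9*d^3 + 19*d^2 + 25*d - 3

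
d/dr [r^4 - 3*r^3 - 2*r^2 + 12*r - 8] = 4*r^3 - 9*r^2 - 4*r + 12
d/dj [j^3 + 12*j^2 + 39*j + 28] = 3*j^2 + 24*j + 39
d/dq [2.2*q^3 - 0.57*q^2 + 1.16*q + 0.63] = 6.6*q^2 - 1.14*q + 1.16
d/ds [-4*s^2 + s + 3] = 1 - 8*s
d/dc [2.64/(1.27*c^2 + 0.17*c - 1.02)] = (-6.7056*c - 0.4488)/(1.27*c^2 + 0.17*c - 1.02)^2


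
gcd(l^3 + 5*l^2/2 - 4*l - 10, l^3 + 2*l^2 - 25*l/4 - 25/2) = l^2 + 9*l/2 + 5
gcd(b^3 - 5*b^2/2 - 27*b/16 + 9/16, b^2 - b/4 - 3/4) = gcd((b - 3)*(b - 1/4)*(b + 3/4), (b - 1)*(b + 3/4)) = b + 3/4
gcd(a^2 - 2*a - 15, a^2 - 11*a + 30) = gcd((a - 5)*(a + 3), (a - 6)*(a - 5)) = a - 5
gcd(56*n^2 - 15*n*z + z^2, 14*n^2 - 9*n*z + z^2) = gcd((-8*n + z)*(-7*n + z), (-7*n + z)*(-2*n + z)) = -7*n + z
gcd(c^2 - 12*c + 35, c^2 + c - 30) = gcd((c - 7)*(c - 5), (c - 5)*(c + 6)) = c - 5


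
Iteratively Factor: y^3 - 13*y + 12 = (y + 4)*(y^2 - 4*y + 3) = (y - 3)*(y + 4)*(y - 1)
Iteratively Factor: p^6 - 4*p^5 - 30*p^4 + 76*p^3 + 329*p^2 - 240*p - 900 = (p + 3)*(p^5 - 7*p^4 - 9*p^3 + 103*p^2 + 20*p - 300) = (p + 2)*(p + 3)*(p^4 - 9*p^3 + 9*p^2 + 85*p - 150) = (p - 2)*(p + 2)*(p + 3)*(p^3 - 7*p^2 - 5*p + 75) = (p - 5)*(p - 2)*(p + 2)*(p + 3)*(p^2 - 2*p - 15) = (p - 5)*(p - 2)*(p + 2)*(p + 3)^2*(p - 5)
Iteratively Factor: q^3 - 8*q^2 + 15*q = (q - 3)*(q^2 - 5*q) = q*(q - 3)*(q - 5)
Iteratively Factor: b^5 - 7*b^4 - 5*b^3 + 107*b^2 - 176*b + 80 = (b - 1)*(b^4 - 6*b^3 - 11*b^2 + 96*b - 80) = (b - 1)^2*(b^3 - 5*b^2 - 16*b + 80) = (b - 4)*(b - 1)^2*(b^2 - b - 20) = (b - 5)*(b - 4)*(b - 1)^2*(b + 4)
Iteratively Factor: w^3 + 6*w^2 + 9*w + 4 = (w + 1)*(w^2 + 5*w + 4) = (w + 1)^2*(w + 4)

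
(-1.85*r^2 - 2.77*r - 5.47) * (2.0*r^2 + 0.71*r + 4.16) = -3.7*r^4 - 6.8535*r^3 - 20.6027*r^2 - 15.4069*r - 22.7552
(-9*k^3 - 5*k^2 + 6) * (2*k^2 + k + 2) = -18*k^5 - 19*k^4 - 23*k^3 + 2*k^2 + 6*k + 12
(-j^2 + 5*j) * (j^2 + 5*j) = -j^4 + 25*j^2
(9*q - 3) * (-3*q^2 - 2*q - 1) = -27*q^3 - 9*q^2 - 3*q + 3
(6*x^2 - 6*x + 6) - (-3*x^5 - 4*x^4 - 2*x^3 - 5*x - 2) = 3*x^5 + 4*x^4 + 2*x^3 + 6*x^2 - x + 8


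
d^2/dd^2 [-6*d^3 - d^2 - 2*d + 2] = -36*d - 2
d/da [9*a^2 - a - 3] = 18*a - 1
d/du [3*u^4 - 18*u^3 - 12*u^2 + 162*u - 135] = 12*u^3 - 54*u^2 - 24*u + 162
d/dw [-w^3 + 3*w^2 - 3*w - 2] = -3*w^2 + 6*w - 3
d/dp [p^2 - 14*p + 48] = 2*p - 14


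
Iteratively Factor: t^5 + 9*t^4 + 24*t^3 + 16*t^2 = (t)*(t^4 + 9*t^3 + 24*t^2 + 16*t) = t*(t + 4)*(t^3 + 5*t^2 + 4*t) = t*(t + 4)^2*(t^2 + t) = t^2*(t + 4)^2*(t + 1)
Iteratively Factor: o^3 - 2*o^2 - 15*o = (o)*(o^2 - 2*o - 15) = o*(o - 5)*(o + 3)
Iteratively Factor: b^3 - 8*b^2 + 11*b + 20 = (b - 4)*(b^2 - 4*b - 5) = (b - 5)*(b - 4)*(b + 1)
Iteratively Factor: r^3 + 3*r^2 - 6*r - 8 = (r + 1)*(r^2 + 2*r - 8) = (r + 1)*(r + 4)*(r - 2)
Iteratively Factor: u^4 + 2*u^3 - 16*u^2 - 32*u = (u + 2)*(u^3 - 16*u) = (u + 2)*(u + 4)*(u^2 - 4*u) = u*(u + 2)*(u + 4)*(u - 4)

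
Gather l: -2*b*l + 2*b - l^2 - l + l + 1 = -2*b*l + 2*b - l^2 + 1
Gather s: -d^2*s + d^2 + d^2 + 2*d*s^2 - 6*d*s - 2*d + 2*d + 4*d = 2*d^2 + 2*d*s^2 + 4*d + s*(-d^2 - 6*d)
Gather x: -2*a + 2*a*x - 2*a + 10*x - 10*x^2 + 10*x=-4*a - 10*x^2 + x*(2*a + 20)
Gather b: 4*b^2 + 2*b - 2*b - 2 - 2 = 4*b^2 - 4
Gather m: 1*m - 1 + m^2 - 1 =m^2 + m - 2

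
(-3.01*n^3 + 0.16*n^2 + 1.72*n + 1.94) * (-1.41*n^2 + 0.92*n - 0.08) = 4.2441*n^5 - 2.9948*n^4 - 2.0372*n^3 - 1.1658*n^2 + 1.6472*n - 0.1552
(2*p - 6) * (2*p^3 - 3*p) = 4*p^4 - 12*p^3 - 6*p^2 + 18*p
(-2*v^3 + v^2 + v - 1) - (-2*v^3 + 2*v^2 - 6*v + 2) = -v^2 + 7*v - 3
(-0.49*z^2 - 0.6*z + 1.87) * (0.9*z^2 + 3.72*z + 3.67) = -0.441*z^4 - 2.3628*z^3 - 2.3473*z^2 + 4.7544*z + 6.8629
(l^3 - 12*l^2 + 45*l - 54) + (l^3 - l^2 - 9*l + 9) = 2*l^3 - 13*l^2 + 36*l - 45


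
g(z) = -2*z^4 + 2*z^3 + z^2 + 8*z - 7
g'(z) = -8*z^3 + 6*z^2 + 2*z + 8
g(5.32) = -1237.05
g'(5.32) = -1016.10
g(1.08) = 2.60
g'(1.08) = 7.08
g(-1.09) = -19.95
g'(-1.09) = 23.31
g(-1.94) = -61.69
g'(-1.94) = 85.11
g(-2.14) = -81.09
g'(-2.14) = 109.60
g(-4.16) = -765.92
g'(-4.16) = 679.44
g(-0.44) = -10.57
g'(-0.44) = 8.96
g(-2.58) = -143.95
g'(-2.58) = 180.17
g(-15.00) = -107902.00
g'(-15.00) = 28328.00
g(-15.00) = -107902.00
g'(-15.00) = 28328.00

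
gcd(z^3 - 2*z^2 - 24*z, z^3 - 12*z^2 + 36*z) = z^2 - 6*z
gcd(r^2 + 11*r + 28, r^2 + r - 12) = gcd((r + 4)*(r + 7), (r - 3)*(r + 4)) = r + 4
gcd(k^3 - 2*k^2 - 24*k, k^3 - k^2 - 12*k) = k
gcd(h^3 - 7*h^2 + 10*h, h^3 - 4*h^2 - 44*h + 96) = h - 2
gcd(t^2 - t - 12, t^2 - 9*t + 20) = t - 4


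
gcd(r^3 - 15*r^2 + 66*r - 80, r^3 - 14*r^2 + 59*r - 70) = r^2 - 7*r + 10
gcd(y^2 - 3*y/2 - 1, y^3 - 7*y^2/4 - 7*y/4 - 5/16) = y + 1/2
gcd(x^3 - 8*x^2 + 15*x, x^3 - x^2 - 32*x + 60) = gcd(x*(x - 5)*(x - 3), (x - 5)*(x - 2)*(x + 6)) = x - 5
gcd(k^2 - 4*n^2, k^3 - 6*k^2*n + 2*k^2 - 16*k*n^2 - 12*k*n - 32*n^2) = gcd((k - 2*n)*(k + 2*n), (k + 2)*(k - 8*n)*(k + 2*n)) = k + 2*n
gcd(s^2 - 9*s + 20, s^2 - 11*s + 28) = s - 4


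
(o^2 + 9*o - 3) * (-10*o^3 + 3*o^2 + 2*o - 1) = -10*o^5 - 87*o^4 + 59*o^3 + 8*o^2 - 15*o + 3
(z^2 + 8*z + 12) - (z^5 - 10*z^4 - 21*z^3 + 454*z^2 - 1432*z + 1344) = -z^5 + 10*z^4 + 21*z^3 - 453*z^2 + 1440*z - 1332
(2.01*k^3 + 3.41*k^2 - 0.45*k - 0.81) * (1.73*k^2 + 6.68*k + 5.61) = 3.4773*k^5 + 19.3261*k^4 + 33.2764*k^3 + 14.7228*k^2 - 7.9353*k - 4.5441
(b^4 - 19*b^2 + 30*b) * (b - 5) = b^5 - 5*b^4 - 19*b^3 + 125*b^2 - 150*b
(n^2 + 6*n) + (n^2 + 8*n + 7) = 2*n^2 + 14*n + 7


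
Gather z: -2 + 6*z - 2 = 6*z - 4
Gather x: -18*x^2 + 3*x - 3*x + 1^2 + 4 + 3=8 - 18*x^2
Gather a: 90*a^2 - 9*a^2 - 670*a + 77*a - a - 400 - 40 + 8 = 81*a^2 - 594*a - 432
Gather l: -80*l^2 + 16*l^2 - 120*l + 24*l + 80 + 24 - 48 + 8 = -64*l^2 - 96*l + 64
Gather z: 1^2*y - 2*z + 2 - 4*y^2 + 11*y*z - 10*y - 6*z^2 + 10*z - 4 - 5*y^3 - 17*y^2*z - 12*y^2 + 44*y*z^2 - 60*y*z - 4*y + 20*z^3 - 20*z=-5*y^3 - 16*y^2 - 13*y + 20*z^3 + z^2*(44*y - 6) + z*(-17*y^2 - 49*y - 12) - 2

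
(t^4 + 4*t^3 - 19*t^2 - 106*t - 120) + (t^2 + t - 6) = t^4 + 4*t^3 - 18*t^2 - 105*t - 126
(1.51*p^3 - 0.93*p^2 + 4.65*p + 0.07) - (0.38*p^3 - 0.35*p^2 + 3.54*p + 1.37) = 1.13*p^3 - 0.58*p^2 + 1.11*p - 1.3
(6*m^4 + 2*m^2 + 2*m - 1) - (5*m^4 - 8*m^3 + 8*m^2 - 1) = m^4 + 8*m^3 - 6*m^2 + 2*m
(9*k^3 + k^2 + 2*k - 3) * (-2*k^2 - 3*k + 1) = -18*k^5 - 29*k^4 + 2*k^3 + k^2 + 11*k - 3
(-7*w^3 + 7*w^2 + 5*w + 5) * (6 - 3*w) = 21*w^4 - 63*w^3 + 27*w^2 + 15*w + 30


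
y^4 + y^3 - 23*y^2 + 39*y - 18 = (y - 3)*(y - 1)^2*(y + 6)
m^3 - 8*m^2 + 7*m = m*(m - 7)*(m - 1)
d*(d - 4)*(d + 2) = d^3 - 2*d^2 - 8*d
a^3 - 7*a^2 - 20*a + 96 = (a - 8)*(a - 3)*(a + 4)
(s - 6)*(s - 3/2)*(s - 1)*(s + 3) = s^4 - 11*s^3/2 - 9*s^2 + 81*s/2 - 27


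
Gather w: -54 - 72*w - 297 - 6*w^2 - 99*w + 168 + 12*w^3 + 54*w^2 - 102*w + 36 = 12*w^3 + 48*w^2 - 273*w - 147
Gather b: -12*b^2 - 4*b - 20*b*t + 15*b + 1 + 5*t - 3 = -12*b^2 + b*(11 - 20*t) + 5*t - 2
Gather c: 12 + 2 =14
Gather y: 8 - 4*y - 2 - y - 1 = 5 - 5*y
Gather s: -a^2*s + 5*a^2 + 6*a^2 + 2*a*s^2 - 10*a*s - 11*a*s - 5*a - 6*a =11*a^2 + 2*a*s^2 - 11*a + s*(-a^2 - 21*a)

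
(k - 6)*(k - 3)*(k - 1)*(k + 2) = k^4 - 8*k^3 + 7*k^2 + 36*k - 36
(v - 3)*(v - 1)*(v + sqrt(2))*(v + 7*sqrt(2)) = v^4 - 4*v^3 + 8*sqrt(2)*v^3 - 32*sqrt(2)*v^2 + 17*v^2 - 56*v + 24*sqrt(2)*v + 42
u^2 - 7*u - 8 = (u - 8)*(u + 1)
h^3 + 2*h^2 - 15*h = h*(h - 3)*(h + 5)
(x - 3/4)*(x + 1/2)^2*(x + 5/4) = x^4 + 3*x^3/2 - 3*x^2/16 - 13*x/16 - 15/64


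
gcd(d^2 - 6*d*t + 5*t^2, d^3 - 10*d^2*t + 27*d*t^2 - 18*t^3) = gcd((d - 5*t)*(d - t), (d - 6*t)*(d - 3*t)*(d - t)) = -d + t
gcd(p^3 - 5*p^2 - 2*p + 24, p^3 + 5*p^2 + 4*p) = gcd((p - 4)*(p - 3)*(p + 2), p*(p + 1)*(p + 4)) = 1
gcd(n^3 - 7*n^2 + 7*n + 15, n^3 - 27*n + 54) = n - 3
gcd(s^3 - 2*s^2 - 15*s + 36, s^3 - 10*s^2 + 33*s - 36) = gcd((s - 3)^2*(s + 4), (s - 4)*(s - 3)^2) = s^2 - 6*s + 9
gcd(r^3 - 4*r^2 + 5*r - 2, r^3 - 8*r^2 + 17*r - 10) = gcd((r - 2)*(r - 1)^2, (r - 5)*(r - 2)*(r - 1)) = r^2 - 3*r + 2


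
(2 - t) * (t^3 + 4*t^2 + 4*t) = -t^4 - 2*t^3 + 4*t^2 + 8*t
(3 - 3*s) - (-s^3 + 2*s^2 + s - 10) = s^3 - 2*s^2 - 4*s + 13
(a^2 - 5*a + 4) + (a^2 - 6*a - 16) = 2*a^2 - 11*a - 12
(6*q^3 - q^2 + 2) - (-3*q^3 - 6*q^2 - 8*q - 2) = 9*q^3 + 5*q^2 + 8*q + 4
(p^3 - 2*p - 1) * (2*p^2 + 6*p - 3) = 2*p^5 + 6*p^4 - 7*p^3 - 14*p^2 + 3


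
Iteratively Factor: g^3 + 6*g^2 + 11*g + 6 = (g + 1)*(g^2 + 5*g + 6) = (g + 1)*(g + 3)*(g + 2)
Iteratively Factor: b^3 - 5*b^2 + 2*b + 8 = (b + 1)*(b^2 - 6*b + 8) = (b - 2)*(b + 1)*(b - 4)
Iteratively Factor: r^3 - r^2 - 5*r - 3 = (r + 1)*(r^2 - 2*r - 3) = (r + 1)^2*(r - 3)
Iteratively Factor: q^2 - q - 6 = (q + 2)*(q - 3)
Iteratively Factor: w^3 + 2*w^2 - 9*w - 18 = (w + 2)*(w^2 - 9) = (w - 3)*(w + 2)*(w + 3)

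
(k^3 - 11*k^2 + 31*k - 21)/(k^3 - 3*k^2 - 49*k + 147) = (k - 1)/(k + 7)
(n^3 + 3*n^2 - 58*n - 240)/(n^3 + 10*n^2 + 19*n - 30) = (n - 8)/(n - 1)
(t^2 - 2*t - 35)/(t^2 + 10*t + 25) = (t - 7)/(t + 5)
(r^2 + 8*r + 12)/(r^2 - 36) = (r + 2)/(r - 6)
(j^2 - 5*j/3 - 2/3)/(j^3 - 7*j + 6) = (j + 1/3)/(j^2 + 2*j - 3)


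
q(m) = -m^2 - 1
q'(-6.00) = 12.00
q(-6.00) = -37.00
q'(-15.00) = 30.00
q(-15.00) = -226.00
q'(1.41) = -2.82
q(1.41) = -2.99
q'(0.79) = -1.58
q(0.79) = -1.62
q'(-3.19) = 6.38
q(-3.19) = -11.18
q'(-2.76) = 5.52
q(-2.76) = -8.62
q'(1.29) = -2.58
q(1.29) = -2.66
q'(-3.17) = 6.34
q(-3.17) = -11.05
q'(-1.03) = 2.06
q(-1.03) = -2.06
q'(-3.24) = 6.48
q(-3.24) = -11.50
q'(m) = -2*m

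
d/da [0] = 0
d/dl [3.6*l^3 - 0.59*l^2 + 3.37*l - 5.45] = 10.8*l^2 - 1.18*l + 3.37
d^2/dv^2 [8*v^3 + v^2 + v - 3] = 48*v + 2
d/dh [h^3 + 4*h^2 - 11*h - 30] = 3*h^2 + 8*h - 11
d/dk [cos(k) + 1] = -sin(k)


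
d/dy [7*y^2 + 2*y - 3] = 14*y + 2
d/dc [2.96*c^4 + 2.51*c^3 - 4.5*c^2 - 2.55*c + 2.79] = 11.84*c^3 + 7.53*c^2 - 9.0*c - 2.55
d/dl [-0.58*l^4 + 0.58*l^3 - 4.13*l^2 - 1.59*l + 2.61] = -2.32*l^3 + 1.74*l^2 - 8.26*l - 1.59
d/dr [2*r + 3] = 2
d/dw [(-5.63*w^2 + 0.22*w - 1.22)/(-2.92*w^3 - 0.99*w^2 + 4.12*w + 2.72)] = (-16.4396*w^4 + 1.2848*w^3 - 33.665*w^2 - 33.0428*w + 5.6248)/(8.5264*w^6 + 5.7816*w^5 - 23.0807*w^4 - 24.0424*w^3 + 11.5888*w^2 + 22.4128*w + 7.3984)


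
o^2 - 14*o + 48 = (o - 8)*(o - 6)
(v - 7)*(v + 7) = v^2 - 49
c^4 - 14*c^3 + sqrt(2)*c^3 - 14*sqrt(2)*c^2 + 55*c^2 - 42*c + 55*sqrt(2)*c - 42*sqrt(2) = (c - 7)*(c - 6)*(c - 1)*(c + sqrt(2))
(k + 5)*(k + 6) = k^2 + 11*k + 30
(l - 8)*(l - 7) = l^2 - 15*l + 56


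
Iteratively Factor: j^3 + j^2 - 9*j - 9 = (j - 3)*(j^2 + 4*j + 3) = (j - 3)*(j + 1)*(j + 3)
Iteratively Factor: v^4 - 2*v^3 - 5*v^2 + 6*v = (v - 3)*(v^3 + v^2 - 2*v) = v*(v - 3)*(v^2 + v - 2) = v*(v - 3)*(v + 2)*(v - 1)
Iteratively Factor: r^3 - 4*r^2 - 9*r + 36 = (r - 4)*(r^2 - 9) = (r - 4)*(r + 3)*(r - 3)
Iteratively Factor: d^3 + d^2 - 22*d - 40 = (d + 4)*(d^2 - 3*d - 10) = (d - 5)*(d + 4)*(d + 2)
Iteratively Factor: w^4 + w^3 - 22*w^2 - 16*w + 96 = (w - 2)*(w^3 + 3*w^2 - 16*w - 48) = (w - 2)*(w + 3)*(w^2 - 16) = (w - 4)*(w - 2)*(w + 3)*(w + 4)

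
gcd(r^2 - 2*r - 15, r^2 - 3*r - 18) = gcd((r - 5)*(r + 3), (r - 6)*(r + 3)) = r + 3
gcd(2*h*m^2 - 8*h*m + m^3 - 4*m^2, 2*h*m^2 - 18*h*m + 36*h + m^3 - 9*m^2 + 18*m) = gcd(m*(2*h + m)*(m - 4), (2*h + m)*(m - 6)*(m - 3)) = 2*h + m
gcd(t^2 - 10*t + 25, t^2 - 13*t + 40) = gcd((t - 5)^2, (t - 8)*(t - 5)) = t - 5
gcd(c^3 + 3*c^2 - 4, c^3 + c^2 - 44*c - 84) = c + 2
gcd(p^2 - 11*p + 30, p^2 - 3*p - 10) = p - 5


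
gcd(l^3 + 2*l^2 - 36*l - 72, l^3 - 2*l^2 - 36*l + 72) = l^2 - 36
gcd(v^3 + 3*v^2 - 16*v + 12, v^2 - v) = v - 1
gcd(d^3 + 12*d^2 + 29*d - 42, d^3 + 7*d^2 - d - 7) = d^2 + 6*d - 7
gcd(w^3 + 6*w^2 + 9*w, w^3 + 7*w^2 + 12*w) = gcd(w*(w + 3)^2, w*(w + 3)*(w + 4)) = w^2 + 3*w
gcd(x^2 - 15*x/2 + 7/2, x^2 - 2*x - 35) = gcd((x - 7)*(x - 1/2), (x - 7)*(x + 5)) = x - 7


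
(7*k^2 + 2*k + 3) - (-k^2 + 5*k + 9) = 8*k^2 - 3*k - 6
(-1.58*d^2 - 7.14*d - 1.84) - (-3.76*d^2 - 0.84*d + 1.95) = 2.18*d^2 - 6.3*d - 3.79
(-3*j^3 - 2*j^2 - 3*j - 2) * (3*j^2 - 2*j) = -9*j^5 - 5*j^3 + 4*j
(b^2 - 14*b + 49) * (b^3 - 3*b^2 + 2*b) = b^5 - 17*b^4 + 93*b^3 - 175*b^2 + 98*b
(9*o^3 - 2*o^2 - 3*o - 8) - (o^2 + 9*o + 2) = 9*o^3 - 3*o^2 - 12*o - 10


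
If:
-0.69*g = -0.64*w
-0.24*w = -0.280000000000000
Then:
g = 1.08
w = 1.17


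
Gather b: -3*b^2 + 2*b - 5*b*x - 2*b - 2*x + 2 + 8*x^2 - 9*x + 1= -3*b^2 - 5*b*x + 8*x^2 - 11*x + 3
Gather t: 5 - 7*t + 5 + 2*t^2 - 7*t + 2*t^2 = 4*t^2 - 14*t + 10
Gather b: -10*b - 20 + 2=-10*b - 18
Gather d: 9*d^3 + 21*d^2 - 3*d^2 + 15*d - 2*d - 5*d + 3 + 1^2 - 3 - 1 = 9*d^3 + 18*d^2 + 8*d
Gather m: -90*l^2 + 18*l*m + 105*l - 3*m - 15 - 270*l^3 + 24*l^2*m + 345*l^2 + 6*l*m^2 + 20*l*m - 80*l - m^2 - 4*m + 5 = -270*l^3 + 255*l^2 + 25*l + m^2*(6*l - 1) + m*(24*l^2 + 38*l - 7) - 10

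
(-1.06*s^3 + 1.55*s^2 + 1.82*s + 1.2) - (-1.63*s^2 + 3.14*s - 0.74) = -1.06*s^3 + 3.18*s^2 - 1.32*s + 1.94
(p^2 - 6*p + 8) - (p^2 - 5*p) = 8 - p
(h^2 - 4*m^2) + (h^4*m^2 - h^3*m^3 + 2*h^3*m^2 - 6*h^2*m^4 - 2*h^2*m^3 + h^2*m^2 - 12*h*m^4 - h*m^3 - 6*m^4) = h^4*m^2 - h^3*m^3 + 2*h^3*m^2 - 6*h^2*m^4 - 2*h^2*m^3 + h^2*m^2 + h^2 - 12*h*m^4 - h*m^3 - 6*m^4 - 4*m^2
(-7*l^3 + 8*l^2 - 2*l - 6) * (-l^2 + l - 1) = 7*l^5 - 15*l^4 + 17*l^3 - 4*l^2 - 4*l + 6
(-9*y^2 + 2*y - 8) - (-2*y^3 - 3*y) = 2*y^3 - 9*y^2 + 5*y - 8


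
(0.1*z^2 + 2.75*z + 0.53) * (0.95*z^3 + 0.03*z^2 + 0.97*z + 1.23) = 0.095*z^5 + 2.6155*z^4 + 0.683*z^3 + 2.8064*z^2 + 3.8966*z + 0.6519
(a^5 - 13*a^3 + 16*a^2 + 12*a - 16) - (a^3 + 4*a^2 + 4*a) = a^5 - 14*a^3 + 12*a^2 + 8*a - 16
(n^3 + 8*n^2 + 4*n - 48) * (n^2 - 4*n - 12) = n^5 + 4*n^4 - 40*n^3 - 160*n^2 + 144*n + 576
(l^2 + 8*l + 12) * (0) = 0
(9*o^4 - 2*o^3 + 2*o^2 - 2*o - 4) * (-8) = -72*o^4 + 16*o^3 - 16*o^2 + 16*o + 32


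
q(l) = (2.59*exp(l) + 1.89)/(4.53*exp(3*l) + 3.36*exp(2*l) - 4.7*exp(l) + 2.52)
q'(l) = (2.59*exp(l) + 1.89)*(-13.59*exp(3*l) - 6.72*exp(2*l) + 4.7*exp(l))/(4.53*exp(3*l) + 3.36*exp(2*l) - 4.7*exp(l) + 2.52)^2 + 2.59*exp(l)/(4.53*exp(3*l) + 3.36*exp(2*l) - 4.7*exp(l) + 2.52) = (-23.4654*exp(3*l) - 34.3875*exp(2*l) - 12.7008*exp(l) + 15.4098)*exp(l)/(20.5209*exp(6*l) + 30.4416*exp(5*l) - 31.2924*exp(4*l) - 8.7528*exp(3*l) + 39.0244*exp(2*l) - 23.688*exp(l) + 6.3504)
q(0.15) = 0.56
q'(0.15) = -1.27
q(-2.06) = 1.12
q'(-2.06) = 0.43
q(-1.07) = 1.87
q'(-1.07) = 0.94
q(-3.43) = 0.83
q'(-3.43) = 0.09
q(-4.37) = 0.78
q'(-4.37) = 0.03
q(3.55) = 0.00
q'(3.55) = -0.00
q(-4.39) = 0.78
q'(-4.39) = 0.03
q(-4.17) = 0.79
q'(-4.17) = 0.04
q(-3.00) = 0.88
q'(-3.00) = 0.14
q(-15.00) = 0.75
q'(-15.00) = 0.00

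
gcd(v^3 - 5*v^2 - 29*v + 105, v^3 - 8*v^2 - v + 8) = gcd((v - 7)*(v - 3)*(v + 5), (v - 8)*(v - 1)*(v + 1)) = 1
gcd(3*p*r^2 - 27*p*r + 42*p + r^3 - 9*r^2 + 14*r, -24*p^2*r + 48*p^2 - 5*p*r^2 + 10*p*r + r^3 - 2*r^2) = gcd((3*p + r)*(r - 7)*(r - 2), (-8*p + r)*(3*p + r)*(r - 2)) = 3*p*r - 6*p + r^2 - 2*r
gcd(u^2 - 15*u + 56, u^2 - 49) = u - 7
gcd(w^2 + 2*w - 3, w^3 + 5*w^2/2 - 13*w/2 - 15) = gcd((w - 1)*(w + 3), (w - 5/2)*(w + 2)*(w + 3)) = w + 3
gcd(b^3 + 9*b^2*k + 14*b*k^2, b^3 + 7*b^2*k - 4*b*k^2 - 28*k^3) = b^2 + 9*b*k + 14*k^2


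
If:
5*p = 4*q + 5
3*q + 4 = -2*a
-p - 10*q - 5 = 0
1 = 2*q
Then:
No Solution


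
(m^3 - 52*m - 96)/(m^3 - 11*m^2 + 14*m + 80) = (m + 6)/(m - 5)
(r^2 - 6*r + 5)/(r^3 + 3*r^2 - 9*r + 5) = (r - 5)/(r^2 + 4*r - 5)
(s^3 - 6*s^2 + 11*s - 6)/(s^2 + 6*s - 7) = (s^2 - 5*s + 6)/(s + 7)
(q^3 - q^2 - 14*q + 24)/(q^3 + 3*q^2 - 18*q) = (q^2 + 2*q - 8)/(q*(q + 6))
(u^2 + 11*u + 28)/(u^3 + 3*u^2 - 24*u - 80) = (u + 7)/(u^2 - u - 20)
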